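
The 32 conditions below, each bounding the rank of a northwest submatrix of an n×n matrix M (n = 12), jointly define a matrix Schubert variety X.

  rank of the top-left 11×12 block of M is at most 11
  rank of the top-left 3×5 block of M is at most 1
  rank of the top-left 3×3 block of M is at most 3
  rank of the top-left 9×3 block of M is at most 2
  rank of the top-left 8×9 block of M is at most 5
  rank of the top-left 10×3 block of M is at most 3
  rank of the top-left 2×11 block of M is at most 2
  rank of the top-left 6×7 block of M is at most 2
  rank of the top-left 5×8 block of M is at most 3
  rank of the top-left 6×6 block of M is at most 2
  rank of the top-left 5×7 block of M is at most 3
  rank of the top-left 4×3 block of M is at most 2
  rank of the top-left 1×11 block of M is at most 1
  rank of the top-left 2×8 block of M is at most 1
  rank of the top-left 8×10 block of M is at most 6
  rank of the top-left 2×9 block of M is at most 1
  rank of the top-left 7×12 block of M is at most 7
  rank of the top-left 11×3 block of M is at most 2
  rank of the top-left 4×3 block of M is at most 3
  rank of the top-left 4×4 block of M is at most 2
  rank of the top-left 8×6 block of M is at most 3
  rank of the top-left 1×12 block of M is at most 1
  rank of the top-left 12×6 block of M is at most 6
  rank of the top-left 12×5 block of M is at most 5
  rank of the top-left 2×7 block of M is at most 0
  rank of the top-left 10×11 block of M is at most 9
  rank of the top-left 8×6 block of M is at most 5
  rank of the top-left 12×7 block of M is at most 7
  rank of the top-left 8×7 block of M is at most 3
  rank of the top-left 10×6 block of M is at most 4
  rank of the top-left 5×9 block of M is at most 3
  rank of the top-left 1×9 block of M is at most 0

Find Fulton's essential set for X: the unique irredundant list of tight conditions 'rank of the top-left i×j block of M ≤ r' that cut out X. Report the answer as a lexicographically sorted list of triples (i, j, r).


Recovering R(i,j) via the rank-extension bound from the 32 conditions:

  row 1: 0, 0, 0, 0, 0, 0, 0, 0, 0, 1, 1, 1
  row 2: 0, 0, 0, 0, 0, 0, 0, 1, 1, 2, 2, 2
  row 3: 1, 1, 1, 1, 1, 1, 1, 2, 2, 3, 3, 3
  row 4: 1, 2, 2, 2, 2, 2, 2, 3, 3, 4, 4, 4
  row 5: 1, 2, 2, 2, 2, 2, 2, 3, 3, 4, 5, 5
  row 6: 1, 2, 2, 2, 2, 2, 2, 3, 4, 5, 6, 6
  row 7: 1, 2, 2, 3, 3, 3, 3, 4, 5, 6, 7, 7
  row 8: 1, 2, 2, 3, 3, 3, 3, 4, 5, 6, 7, 8
  row 9: 1, 2, 2, 3, 4, 4, 4, 5, 6, 7, 8, 9
  row 10: 1, 2, 2, 3, 4, 4, 5, 6, 7, 8, 9, 10
  row 11: 1, 2, 2, 3, 4, 5, 6, 7, 8, 9, 10, 11
  row 12: 1, 2, 3, 4, 5, 6, 7, 8, 9, 10, 11, 12

giving w = (10, 8, 1, 2, 11, 9, 4, 12, 5, 7, 6, 3) via Δ²R.

7 SE-corners of the 36-cell Rothe diagram give Ess(w):

[(1, 9, 0), (2, 7, 0), (5, 9, 3), (6, 7, 2), (8, 7, 3), (10, 6, 4), (11, 3, 2)]


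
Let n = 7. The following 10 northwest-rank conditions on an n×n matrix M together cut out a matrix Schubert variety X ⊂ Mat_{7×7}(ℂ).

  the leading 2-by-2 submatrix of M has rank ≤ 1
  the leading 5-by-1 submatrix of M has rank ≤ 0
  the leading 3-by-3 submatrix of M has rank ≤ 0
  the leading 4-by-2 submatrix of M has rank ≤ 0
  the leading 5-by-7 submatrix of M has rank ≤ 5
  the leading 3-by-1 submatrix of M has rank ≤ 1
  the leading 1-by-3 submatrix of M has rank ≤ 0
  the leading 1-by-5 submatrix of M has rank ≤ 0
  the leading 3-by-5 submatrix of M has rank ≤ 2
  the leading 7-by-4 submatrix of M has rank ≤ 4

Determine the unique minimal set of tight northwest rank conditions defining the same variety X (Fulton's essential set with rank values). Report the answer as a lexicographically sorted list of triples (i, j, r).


Reconstructing r_w from the 10 given conditions:

  R[1]: 0  0  0  0  0  1  1
  R[2]: 0  0  0  1  1  2  2
  R[3]: 0  0  0  1  2  3  3
  R[4]: 0  0  1  2  3  4  4
  R[5]: 0  1  2  3  4  5  5
  R[6]: 1  2  3  4  5  6  6
  R[7]: 1  2  3  4  5  6  7

reading off 1-entries of Δ²R: w = (6, 4, 5, 3, 2, 1, 7).

|D(w)|=14, |Ess(w)|=4:

[(1, 5, 0), (3, 3, 0), (4, 2, 0), (5, 1, 0)]


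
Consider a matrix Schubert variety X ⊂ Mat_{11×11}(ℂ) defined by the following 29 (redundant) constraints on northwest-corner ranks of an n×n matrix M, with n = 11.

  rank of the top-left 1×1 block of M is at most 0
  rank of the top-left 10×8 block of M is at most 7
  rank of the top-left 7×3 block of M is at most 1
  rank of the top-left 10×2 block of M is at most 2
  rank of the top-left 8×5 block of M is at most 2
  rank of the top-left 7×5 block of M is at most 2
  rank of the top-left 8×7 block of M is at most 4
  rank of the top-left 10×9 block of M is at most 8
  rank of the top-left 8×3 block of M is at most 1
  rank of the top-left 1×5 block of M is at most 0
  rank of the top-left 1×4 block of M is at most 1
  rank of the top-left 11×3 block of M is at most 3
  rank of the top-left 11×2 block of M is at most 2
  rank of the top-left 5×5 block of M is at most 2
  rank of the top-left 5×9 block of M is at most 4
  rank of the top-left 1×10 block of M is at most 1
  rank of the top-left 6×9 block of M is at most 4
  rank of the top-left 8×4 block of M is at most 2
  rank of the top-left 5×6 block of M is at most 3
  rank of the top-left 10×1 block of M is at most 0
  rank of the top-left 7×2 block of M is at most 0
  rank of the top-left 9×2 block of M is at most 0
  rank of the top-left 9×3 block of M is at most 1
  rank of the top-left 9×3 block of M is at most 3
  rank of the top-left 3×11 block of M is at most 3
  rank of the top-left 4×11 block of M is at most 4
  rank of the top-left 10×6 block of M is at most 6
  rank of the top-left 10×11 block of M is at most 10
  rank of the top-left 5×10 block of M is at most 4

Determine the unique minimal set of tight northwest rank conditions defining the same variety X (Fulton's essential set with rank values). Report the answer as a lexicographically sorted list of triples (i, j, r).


The tightest implied rank at each (i,j), from the 29 conditions:

  R[1]: 0 0 0 0 0 1 1 1 1 1 1
  R[2]: 0 0 1 1 1 2 2 2 2 2 2
  R[3]: 0 0 1 2 2 3 3 3 3 3 3
  R[4]: 0 0 1 2 2 3 4 4 4 4 4
  R[5]: 0 0 1 2 2 3 4 4 4 4 5
  R[6]: 0 0 1 2 2 3 4 4 4 5 6
  R[7]: 0 0 1 2 2 3 4 5 5 6 7
  R[8]: 0 0 1 2 2 3 4 5 6 7 8
  R[9]: 0 0 1 2 3 4 5 6 7 8 9
  R[10]: 0 1 2 3 4 5 6 7 8 9 10
  R[11]: 1 2 3 4 5 6 7 8 9 10 11

the unique w with this rank table is (6, 3, 4, 7, 11, 10, 8, 9, 5, 2, 1).

Fulton essential set (6 of the 32 Rothe cells):

[(1, 5, 0), (5, 10, 4), (6, 9, 4), (8, 5, 2), (9, 2, 0), (10, 1, 0)]


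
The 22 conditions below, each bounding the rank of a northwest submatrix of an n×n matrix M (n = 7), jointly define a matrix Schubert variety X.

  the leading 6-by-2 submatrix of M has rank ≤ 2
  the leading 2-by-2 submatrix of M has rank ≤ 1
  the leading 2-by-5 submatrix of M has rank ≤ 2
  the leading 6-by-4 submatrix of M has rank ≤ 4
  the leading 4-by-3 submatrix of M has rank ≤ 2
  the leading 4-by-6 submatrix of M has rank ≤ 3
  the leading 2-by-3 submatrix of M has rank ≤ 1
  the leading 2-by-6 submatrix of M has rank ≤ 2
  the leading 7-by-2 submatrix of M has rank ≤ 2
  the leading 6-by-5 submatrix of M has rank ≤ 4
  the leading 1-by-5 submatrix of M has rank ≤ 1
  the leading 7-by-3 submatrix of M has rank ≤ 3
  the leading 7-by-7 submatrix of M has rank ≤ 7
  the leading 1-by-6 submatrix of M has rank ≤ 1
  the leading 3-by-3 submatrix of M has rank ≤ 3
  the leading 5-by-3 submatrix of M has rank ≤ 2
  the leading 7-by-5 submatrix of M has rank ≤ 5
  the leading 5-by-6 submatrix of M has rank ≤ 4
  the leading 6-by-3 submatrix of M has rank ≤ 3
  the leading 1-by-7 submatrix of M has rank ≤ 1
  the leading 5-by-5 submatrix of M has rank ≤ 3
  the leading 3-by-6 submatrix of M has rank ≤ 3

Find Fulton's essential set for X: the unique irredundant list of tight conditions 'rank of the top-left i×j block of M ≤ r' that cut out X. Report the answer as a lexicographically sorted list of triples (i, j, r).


Computing R[i][j] = min implied NW-rank bound (n=7, 22 conditions):

  i=1: 1 1 1 1 1 1 1
  i=2: 1 1 1 2 2 2 2
  i=3: 1 2 2 3 3 3 3
  i=4: 1 2 2 3 3 3 4
  i=5: 1 2 2 3 3 4 5
  i=6: 1 2 3 4 4 5 6
  i=7: 1 2 3 4 5 6 7

hence w(1..7) = (1, 4, 2, 7, 6, 3, 5).

4 SE-corners of the 7-cell Rothe diagram give Ess(w):

[(2, 3, 1), (4, 6, 3), (5, 3, 2), (5, 5, 3)]


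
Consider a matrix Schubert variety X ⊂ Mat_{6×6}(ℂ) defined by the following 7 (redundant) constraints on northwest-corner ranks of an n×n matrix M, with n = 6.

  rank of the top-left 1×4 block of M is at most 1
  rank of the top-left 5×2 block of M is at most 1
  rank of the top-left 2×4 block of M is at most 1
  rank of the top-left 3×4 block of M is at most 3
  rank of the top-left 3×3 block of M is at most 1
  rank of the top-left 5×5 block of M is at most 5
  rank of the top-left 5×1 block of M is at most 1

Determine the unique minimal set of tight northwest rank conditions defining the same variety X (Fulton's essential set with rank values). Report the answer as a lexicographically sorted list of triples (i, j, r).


Propagating the 7 rank bounds to every northwest block:

  i=1: 1 1 1 1 1 1
  i=2: 1 1 1 1 2 2
  i=3: 1 1 1 2 3 3
  i=4: 1 1 2 3 4 4
  i=5: 1 1 2 3 4 5
  i=6: 1 2 3 4 5 6

giving w = (1, 5, 4, 3, 6, 2) via Δ²R.

|D(w)|=7, |Ess(w)|=3:

[(2, 4, 1), (3, 3, 1), (5, 2, 1)]


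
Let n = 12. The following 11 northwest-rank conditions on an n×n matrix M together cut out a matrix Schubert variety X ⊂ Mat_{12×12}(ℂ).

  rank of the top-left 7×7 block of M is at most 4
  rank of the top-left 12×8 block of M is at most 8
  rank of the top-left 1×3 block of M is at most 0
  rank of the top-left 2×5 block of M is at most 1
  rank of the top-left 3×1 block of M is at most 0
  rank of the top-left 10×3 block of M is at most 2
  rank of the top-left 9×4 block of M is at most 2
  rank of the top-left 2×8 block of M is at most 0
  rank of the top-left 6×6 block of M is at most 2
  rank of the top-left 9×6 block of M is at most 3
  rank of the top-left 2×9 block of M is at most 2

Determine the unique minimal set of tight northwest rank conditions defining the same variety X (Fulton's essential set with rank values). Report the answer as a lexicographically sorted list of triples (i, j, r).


Recovering R(i,j) via the rank-extension bound from the 11 conditions:

  R[1]: 0 0 0 0 0 0 0 0 1 1 1 1
  R[2]: 0 0 0 0 0 0 0 0 1 2 2 2
  R[3]: 0 1 1 1 1 1 1 1 2 3 3 3
  R[4]: 1 2 2 2 2 2 2 2 3 4 4 4
  R[5]: 1 2 2 2 2 2 3 3 4 5 5 5
  R[6]: 1 2 2 2 2 2 3 4 5 6 6 6
  R[7]: 1 2 2 2 3 3 4 5 6 7 7 7
  R[8]: 1 2 2 2 3 3 4 5 6 7 8 8
  R[9]: 1 2 2 2 3 3 4 5 6 7 8 9
  R[10]: 1 2 2 3 4 4 5 6 7 8 9 10
  R[11]: 1 2 3 4 5 5 6 7 8 9 10 11
  R[12]: 1 2 3 4 5 6 7 8 9 10 11 12

second differences of R give the permutation w = (9, 10, 2, 1, 7, 8, 5, 11, 12, 4, 3, 6).

D(w) has 34 cells with 6 SE-corners; essential set:

[(2, 8, 0), (3, 1, 0), (6, 6, 2), (9, 4, 2), (9, 6, 3), (10, 3, 2)]


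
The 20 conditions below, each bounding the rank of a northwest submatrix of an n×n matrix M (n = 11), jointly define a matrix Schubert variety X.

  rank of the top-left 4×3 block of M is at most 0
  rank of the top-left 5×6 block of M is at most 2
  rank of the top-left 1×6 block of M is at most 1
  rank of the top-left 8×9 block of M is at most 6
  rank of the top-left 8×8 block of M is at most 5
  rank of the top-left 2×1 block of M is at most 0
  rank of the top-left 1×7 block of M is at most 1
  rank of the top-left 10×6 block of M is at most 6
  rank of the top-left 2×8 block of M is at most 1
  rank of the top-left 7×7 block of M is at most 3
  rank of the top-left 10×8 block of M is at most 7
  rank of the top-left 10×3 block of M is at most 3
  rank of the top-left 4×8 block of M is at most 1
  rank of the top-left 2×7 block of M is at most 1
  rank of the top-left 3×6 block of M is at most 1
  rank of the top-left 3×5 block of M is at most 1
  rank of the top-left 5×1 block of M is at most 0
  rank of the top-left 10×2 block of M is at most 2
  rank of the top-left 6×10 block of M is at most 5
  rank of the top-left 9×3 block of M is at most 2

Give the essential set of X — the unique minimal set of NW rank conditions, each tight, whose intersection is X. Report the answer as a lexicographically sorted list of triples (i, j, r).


Computing R[i][j] = min implied NW-rank bound (n=11, 20 conditions):

  R[1]: 0, 0, 0, 1, 1, 1, 1, 1, 1, 1, 1
  R[2]: 0, 0, 0, 1, 1, 1, 1, 1, 2, 2, 2
  R[3]: 0, 0, 0, 1, 1, 1, 1, 1, 2, 3, 3
  R[4]: 0, 0, 0, 1, 1, 1, 1, 1, 2, 3, 4
  R[5]: 0, 1, 1, 2, 2, 2, 2, 2, 3, 4, 5
  R[6]: 1, 2, 2, 3, 3, 3, 3, 3, 4, 5, 6
  R[7]: 1, 2, 2, 3, 3, 3, 3, 4, 5, 6, 7
  R[8]: 1, 2, 2, 3, 4, 4, 4, 5, 6, 7, 8
  R[9]: 1, 2, 2, 3, 4, 5, 5, 6, 7, 8, 9
  R[10]: 1, 2, 3, 4, 5, 6, 6, 7, 8, 9, 10
  R[11]: 1, 2, 3, 4, 5, 6, 7, 8, 9, 10, 11

second differences of R give the permutation w = (4, 9, 10, 11, 2, 1, 8, 5, 6, 3, 7).

D(w) has 31 cells with 5 SE-corners; essential set:

[(4, 3, 0), (4, 8, 1), (5, 1, 0), (7, 7, 3), (9, 3, 2)]


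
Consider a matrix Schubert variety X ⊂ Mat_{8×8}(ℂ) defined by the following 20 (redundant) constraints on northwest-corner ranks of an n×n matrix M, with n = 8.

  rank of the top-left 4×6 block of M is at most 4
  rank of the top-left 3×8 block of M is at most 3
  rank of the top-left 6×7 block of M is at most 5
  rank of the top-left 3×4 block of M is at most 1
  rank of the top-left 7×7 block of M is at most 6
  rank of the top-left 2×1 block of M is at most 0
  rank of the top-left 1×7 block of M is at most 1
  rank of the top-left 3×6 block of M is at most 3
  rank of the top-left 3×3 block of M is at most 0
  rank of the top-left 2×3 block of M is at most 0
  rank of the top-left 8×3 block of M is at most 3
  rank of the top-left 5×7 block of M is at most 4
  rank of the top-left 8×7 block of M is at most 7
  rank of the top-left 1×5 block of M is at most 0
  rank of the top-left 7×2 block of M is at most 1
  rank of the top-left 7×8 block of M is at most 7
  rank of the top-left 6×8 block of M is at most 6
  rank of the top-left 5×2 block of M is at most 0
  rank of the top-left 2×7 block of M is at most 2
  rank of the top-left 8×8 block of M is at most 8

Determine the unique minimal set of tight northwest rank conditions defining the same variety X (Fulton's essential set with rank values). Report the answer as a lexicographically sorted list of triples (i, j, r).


Rank table r_w(8×8) implied by the 20 constraints:

  0  0  0  0  0  1  1  1
  0  0  0  1  1  2  2  2
  0  0  0  1  2  3  3  3
  0  0  1  2  3  4  4  4
  0  0  1  2  3  4  4  5
  1  1  2  3  4  5  5  6
  1  1  2  3  4  5  6  7
  1  2  3  4  5  6  7  8

giving w = (6, 4, 5, 3, 8, 1, 7, 2) via Δ²R.

5 SE-corners of the 17-cell Rothe diagram give Ess(w):

[(1, 5, 0), (3, 3, 0), (5, 2, 0), (5, 7, 4), (7, 2, 1)]


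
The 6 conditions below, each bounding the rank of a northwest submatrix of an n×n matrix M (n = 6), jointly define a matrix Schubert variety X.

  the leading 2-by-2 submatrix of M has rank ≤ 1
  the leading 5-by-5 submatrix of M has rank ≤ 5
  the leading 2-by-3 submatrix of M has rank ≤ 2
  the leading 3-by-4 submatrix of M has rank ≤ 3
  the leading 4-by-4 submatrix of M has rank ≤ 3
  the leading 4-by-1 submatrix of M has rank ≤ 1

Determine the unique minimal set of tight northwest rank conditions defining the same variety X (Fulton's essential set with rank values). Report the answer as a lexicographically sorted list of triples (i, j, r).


The tightest implied rank at each (i,j), from the 6 conditions:

  R[1]: 1 1 1 1 1 1
  R[2]: 1 1 2 2 2 2
  R[3]: 1 2 3 3 3 3
  R[4]: 1 2 3 3 4 4
  R[5]: 1 2 3 4 5 5
  R[6]: 1 2 3 4 5 6

second differences of R give the permutation w = (1, 3, 2, 5, 4, 6).

|D(w)|=2, |Ess(w)|=2:

[(2, 2, 1), (4, 4, 3)]


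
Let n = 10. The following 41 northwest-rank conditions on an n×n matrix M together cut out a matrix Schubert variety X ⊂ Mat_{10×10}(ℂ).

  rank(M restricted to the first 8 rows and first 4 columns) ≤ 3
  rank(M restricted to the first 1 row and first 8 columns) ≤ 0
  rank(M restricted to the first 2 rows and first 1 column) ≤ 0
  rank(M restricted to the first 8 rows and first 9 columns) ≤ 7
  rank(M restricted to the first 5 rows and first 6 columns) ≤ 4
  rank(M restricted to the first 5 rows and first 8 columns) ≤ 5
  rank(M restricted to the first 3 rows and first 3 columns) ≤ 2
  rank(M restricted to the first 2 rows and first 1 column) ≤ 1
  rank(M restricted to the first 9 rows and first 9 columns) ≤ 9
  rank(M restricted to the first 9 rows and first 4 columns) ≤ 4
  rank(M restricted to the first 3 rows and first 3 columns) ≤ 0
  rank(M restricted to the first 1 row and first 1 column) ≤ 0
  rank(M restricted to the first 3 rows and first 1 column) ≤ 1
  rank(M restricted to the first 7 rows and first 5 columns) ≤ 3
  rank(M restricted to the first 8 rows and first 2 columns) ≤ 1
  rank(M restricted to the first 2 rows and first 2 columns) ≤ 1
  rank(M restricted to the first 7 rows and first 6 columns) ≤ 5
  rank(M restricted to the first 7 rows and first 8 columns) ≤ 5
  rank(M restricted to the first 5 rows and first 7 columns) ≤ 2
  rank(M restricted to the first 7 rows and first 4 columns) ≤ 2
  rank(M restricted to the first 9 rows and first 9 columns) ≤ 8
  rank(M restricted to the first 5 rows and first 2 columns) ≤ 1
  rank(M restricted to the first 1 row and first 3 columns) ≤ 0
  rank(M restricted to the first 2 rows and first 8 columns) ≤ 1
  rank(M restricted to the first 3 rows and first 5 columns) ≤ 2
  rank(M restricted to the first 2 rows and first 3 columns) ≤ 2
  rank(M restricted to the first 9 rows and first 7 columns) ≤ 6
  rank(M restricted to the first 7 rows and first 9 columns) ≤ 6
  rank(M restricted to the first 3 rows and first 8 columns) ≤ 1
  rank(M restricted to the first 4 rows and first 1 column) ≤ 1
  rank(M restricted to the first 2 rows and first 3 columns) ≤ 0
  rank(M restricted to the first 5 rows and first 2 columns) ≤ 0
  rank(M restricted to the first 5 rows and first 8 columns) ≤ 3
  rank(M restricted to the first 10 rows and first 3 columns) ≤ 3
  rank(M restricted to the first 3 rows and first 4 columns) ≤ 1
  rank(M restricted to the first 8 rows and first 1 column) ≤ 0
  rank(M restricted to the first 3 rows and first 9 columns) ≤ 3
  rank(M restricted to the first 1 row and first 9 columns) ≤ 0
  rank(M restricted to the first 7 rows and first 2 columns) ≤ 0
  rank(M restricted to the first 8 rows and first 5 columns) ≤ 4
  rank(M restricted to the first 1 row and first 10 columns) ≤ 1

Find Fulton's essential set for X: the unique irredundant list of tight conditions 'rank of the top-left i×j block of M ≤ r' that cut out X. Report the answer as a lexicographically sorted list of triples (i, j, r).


Recovering R(i,j) via the rank-extension bound from the 41 conditions:

  0  0  0  0  0  0  0  0  0  1
  0  0  0  1  1  1  1  1  1  2
  0  0  0  1  1  1  1  1  2  3
  0  0  1  2  2  2  2  2  3  4
  0  0  1  2  2  2  2  3  4  5
  0  0  1  2  3  3  3  4  5  6
  0  0  1  2  3  4  4  5  6  7
  0  1  2  3  4  5  5  6  7  8
  1  2  3  4  5  6  6  7  8  9
  1  2  3  4  5  6  7  8  9  10

reading off 1-entries of Δ²R: w = (10, 4, 9, 3, 8, 5, 6, 2, 1, 7).

6 SE-corners of the 31-cell Rothe diagram give Ess(w):

[(1, 9, 0), (3, 3, 0), (3, 8, 1), (5, 7, 2), (7, 2, 0), (8, 1, 0)]


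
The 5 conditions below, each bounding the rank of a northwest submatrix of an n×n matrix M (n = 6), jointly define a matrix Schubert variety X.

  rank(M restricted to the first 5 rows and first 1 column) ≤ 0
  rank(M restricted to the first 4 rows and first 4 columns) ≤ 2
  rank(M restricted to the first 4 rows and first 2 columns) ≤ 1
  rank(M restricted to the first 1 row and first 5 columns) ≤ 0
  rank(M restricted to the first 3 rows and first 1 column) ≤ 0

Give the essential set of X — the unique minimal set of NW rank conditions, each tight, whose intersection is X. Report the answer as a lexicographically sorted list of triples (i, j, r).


Recovering R(i,j) via the rank-extension bound from the 5 conditions:

  row 1: 0, 0, 0, 0, 0, 1
  row 2: 0, 1, 1, 1, 1, 2
  row 3: 0, 1, 2, 2, 2, 3
  row 4: 0, 1, 2, 2, 3, 4
  row 5: 0, 1, 2, 3, 4, 5
  row 6: 1, 2, 3, 4, 5, 6

reading off 1-entries of Δ²R: w = (6, 2, 3, 5, 4, 1).

3 SE-corners of the 10-cell Rothe diagram give Ess(w):

[(1, 5, 0), (4, 4, 2), (5, 1, 0)]


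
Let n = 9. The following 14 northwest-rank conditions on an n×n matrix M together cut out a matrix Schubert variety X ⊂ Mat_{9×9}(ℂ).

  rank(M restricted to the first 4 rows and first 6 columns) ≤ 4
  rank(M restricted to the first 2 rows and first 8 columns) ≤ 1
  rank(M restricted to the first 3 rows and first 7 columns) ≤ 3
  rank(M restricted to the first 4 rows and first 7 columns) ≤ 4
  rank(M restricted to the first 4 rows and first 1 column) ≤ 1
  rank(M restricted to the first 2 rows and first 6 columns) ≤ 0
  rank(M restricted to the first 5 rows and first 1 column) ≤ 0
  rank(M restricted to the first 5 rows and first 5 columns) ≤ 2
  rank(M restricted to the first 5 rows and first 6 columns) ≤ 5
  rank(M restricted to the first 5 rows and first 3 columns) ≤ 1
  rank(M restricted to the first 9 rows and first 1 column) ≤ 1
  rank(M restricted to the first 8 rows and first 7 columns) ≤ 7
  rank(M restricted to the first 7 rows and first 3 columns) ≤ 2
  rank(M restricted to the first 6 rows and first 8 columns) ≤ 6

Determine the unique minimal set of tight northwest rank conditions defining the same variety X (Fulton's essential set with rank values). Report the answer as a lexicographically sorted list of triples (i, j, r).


Reconstructing r_w from the 14 given conditions:

  row 1: 0  0  0  0  0  0  1  1  1
  row 2: 0  0  0  0  0  0  1  1  2
  row 3: 0  1  1  1  1  1  2  2  3
  row 4: 0  1  1  2  2  2  3  3  4
  row 5: 0  1  1  2  2  3  4  4  5
  row 6: 1  2  2  3  3  4  5  5  6
  row 7: 1  2  2  3  4  5  6  6  7
  row 8: 1  2  3  4  5  6  7  7  8
  row 9: 1  2  3  4  5  6  7  8  9

reading off 1-entries of Δ²R: w = (7, 9, 2, 4, 6, 1, 5, 3, 8).

6 SE-corners of the 20-cell Rothe diagram give Ess(w):

[(2, 6, 0), (2, 8, 1), (5, 1, 0), (5, 3, 1), (5, 5, 2), (7, 3, 2)]


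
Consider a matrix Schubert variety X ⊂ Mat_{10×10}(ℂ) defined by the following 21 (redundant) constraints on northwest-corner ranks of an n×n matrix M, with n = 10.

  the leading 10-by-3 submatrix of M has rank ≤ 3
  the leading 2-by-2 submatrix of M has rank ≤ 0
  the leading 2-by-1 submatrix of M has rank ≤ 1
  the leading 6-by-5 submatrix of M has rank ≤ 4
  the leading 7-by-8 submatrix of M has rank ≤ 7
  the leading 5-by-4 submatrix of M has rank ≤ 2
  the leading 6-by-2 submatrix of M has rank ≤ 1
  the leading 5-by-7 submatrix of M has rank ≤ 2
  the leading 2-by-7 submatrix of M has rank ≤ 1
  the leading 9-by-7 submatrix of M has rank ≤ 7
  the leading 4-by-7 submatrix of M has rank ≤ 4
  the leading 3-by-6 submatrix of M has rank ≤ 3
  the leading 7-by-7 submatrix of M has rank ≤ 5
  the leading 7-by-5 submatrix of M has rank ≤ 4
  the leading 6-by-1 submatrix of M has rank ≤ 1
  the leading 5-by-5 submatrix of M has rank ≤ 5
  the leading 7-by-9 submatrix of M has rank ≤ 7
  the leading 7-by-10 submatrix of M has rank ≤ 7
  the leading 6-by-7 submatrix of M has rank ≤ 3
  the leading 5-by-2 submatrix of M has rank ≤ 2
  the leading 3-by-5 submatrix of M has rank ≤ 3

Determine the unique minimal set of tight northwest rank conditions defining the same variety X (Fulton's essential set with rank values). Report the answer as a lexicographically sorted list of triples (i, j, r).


Rank table r_w(10×10) implied by the 21 constraints:

  R[1]: 0  0  1  1  1  1  1  1  1  1
  R[2]: 0  0  1  1  1  1  1  2  2  2
  R[3]: 1  1  2  2  2  2  2  3  3  3
  R[4]: 1  1  2  2  2  2  2  3  4  4
  R[5]: 1  1  2  2  2  2  2  3  4  5
  R[6]: 1  1  2  3  3  3  3  4  5  6
  R[7]: 1  2  3  4  4  4  4  5  6  7
  R[8]: 1  2  3  4  5  5  5  6  7  8
  R[9]: 1  2  3  4  5  6  6  7  8  9
  R[10]: 1  2  3  4  5  6  7  8  9  10

giving w = (3, 8, 1, 9, 10, 4, 2, 5, 6, 7) via Δ²R.

Fulton essential set (4 of the 19 Rothe cells):

[(2, 2, 0), (2, 7, 1), (5, 7, 2), (6, 2, 1)]


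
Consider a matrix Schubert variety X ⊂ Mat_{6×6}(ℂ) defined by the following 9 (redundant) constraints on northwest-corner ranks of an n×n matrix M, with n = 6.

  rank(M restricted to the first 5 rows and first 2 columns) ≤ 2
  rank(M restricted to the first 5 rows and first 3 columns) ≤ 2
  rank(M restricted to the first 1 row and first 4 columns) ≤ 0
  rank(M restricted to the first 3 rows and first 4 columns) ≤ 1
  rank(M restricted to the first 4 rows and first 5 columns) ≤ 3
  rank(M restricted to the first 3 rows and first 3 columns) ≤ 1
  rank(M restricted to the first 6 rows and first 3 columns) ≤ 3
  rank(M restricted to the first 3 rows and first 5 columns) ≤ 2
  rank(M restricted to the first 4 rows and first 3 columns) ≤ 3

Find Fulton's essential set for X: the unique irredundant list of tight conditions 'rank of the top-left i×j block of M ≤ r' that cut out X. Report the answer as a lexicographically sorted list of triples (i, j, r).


Reconstructing r_w from the 9 given conditions:

  0  0  0  0  1  1
  1  1  1  1  2  2
  1  1  1  1  2  3
  1  2  2  2  3  4
  1  2  2  3  4  5
  1  2  3  4  5  6

hence w(1..6) = (5, 1, 6, 2, 4, 3).

Rothe diagram D(w) (8 cells), 3 SE-corners (essential conditions):

[(1, 4, 0), (3, 4, 1), (5, 3, 2)]


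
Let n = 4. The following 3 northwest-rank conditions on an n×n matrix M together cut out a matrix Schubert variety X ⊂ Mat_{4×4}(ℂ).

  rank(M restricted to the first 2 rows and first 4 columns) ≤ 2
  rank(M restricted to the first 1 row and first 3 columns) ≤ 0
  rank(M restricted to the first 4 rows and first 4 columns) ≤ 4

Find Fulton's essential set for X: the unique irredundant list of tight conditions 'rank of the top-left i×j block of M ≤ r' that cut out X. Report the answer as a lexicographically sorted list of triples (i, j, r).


Reconstructing r_w from the 3 given conditions:

  0, 0, 0, 1
  1, 1, 1, 2
  1, 2, 2, 3
  1, 2, 3, 4

the unique w with this rank table is (4, 1, 2, 3).

1 SE-corner of the 3-cell Rothe diagram gives Ess(w):

[(1, 3, 0)]


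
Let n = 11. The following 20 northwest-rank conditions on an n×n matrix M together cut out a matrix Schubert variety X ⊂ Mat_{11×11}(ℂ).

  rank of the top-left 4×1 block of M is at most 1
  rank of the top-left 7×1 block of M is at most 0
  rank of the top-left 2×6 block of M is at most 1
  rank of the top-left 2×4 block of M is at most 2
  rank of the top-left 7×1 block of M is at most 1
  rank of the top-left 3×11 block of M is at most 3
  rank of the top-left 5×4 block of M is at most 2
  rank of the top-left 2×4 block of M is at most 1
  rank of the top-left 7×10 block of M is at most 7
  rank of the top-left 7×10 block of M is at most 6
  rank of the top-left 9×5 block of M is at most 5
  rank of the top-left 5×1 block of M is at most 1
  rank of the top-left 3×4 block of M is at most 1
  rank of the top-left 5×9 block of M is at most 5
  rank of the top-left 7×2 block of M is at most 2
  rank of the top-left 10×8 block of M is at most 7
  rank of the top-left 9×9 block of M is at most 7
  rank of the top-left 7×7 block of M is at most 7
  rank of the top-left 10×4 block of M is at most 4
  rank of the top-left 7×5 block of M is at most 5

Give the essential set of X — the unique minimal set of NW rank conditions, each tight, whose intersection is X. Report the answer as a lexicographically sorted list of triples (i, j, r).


Propagating the 20 rank bounds to every northwest block:

  0 | 1 | 1 | 1 | 1 | 1 | 1 | 1 | 1 | 1 | 1
  0 | 1 | 1 | 1 | 1 | 1 | 2 | 2 | 2 | 2 | 2
  0 | 1 | 1 | 1 | 2 | 2 | 3 | 3 | 3 | 3 | 3
  0 | 1 | 2 | 2 | 3 | 3 | 4 | 4 | 4 | 4 | 4
  0 | 1 | 2 | 2 | 3 | 4 | 5 | 5 | 5 | 5 | 5
  0 | 1 | 2 | 3 | 4 | 5 | 6 | 6 | 6 | 6 | 6
  0 | 1 | 2 | 3 | 4 | 5 | 6 | 6 | 6 | 6 | 7
  1 | 2 | 3 | 4 | 5 | 6 | 7 | 7 | 7 | 7 | 8
  1 | 2 | 3 | 4 | 5 | 6 | 7 | 7 | 7 | 8 | 9
  1 | 2 | 3 | 4 | 5 | 6 | 7 | 7 | 8 | 9 | 10
  1 | 2 | 3 | 4 | 5 | 6 | 7 | 8 | 9 | 10 | 11

reading off 1-entries of Δ²R: w = (2, 7, 5, 3, 6, 4, 11, 1, 10, 9, 8).

ℓ(w)=20; the 7 essential cells (i,j,r):

[(2, 6, 1), (3, 4, 1), (5, 4, 2), (7, 1, 0), (7, 10, 6), (9, 9, 7), (10, 8, 7)]


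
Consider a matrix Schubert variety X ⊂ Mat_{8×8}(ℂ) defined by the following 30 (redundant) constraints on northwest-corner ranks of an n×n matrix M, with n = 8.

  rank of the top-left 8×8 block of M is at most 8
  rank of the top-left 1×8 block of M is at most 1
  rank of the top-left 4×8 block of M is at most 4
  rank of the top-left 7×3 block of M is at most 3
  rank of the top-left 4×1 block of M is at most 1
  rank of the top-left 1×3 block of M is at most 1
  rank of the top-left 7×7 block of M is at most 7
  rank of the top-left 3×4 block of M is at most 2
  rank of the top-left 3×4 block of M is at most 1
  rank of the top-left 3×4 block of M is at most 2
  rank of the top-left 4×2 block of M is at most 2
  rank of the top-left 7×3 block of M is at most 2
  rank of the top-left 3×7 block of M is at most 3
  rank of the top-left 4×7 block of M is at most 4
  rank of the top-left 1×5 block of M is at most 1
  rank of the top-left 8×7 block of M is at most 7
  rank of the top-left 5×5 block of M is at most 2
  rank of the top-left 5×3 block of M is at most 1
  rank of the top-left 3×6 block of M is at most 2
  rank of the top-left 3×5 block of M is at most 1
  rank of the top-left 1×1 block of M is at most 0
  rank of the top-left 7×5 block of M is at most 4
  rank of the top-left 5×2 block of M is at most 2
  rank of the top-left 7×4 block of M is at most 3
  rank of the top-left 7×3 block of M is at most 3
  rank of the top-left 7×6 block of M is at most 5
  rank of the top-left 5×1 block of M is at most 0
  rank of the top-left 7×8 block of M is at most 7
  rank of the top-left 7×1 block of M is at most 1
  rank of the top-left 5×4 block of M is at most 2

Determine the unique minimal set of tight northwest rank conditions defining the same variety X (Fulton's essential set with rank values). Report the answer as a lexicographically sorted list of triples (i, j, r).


Computing R[i][j] = min implied NW-rank bound (n=8, 30 conditions):

  i=1: 0 | 1 | 1 | 1 | 1 | 1 | 1 | 1
  i=2: 0 | 1 | 1 | 1 | 1 | 2 | 2 | 2
  i=3: 0 | 1 | 1 | 1 | 1 | 2 | 3 | 3
  i=4: 0 | 1 | 1 | 2 | 2 | 3 | 4 | 4
  i=5: 0 | 1 | 1 | 2 | 2 | 3 | 4 | 5
  i=6: 1 | 2 | 2 | 3 | 3 | 4 | 5 | 6
  i=7: 1 | 2 | 2 | 3 | 4 | 5 | 6 | 7
  i=8: 1 | 2 | 3 | 4 | 5 | 6 | 7 | 8

so w = (2, 6, 7, 4, 8, 1, 5, 3).

|D(w)|=15, |Ess(w)|=5:

[(3, 5, 1), (5, 1, 0), (5, 3, 1), (5, 5, 2), (7, 3, 2)]


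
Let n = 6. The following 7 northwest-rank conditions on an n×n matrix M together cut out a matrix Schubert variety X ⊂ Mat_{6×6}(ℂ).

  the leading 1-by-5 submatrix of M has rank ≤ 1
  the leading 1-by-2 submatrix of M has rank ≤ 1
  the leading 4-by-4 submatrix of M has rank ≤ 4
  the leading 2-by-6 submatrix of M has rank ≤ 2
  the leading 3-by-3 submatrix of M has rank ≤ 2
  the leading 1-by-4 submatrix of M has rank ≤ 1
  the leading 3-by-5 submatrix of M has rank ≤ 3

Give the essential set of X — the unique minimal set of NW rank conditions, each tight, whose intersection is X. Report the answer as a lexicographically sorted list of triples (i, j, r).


Reconstructing r_w from the 7 given conditions:

  1  1  1  1  1  1
  1  2  2  2  2  2
  1  2  2  3  3  3
  1  2  3  4  4  4
  1  2  3  4  5  5
  1  2  3  4  5  6

second differences of R give the permutation w = (1, 2, 4, 3, 5, 6).

Fulton essential set (the sole Rothe cell):

[(3, 3, 2)]


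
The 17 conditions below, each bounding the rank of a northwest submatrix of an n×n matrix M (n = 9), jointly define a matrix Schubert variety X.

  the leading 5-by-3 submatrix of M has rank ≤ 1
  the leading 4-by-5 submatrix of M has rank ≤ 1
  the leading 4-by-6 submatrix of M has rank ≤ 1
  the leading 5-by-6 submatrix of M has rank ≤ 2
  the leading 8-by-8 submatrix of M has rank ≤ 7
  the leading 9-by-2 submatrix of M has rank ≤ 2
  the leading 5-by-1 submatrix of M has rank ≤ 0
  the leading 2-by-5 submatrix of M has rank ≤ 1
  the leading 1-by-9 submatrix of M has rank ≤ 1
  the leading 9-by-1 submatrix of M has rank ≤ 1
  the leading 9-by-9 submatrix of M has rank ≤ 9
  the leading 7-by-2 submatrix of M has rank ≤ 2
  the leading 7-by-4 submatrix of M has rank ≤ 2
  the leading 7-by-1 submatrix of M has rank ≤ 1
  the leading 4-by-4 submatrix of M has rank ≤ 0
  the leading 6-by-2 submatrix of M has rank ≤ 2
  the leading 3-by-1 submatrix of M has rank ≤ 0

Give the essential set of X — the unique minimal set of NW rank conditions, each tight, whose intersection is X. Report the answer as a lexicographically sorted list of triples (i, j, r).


Reconstructing r_w from the 17 given conditions:

  R[1]: 0  0  0  0  1  1  1  1  1
  R[2]: 0  0  0  0  1  1  2  2  2
  R[3]: 0  0  0  0  1  1  2  3  3
  R[4]: 0  0  0  0  1  1  2  3  4
  R[5]: 0  1  1  1  2  2  3  4  5
  R[6]: 1  2  2  2  3  3  4  5  6
  R[7]: 1  2  2  2  3  4  5  6  7
  R[8]: 1  2  3  3  4  5  6  7  8
  R[9]: 1  2  3  4  5  6  7  8  9

the unique w with this rank table is (5, 7, 8, 9, 2, 1, 6, 3, 4).

|D(w)|=22, |Ess(w)|=4:

[(4, 4, 0), (4, 6, 1), (5, 1, 0), (7, 4, 2)]


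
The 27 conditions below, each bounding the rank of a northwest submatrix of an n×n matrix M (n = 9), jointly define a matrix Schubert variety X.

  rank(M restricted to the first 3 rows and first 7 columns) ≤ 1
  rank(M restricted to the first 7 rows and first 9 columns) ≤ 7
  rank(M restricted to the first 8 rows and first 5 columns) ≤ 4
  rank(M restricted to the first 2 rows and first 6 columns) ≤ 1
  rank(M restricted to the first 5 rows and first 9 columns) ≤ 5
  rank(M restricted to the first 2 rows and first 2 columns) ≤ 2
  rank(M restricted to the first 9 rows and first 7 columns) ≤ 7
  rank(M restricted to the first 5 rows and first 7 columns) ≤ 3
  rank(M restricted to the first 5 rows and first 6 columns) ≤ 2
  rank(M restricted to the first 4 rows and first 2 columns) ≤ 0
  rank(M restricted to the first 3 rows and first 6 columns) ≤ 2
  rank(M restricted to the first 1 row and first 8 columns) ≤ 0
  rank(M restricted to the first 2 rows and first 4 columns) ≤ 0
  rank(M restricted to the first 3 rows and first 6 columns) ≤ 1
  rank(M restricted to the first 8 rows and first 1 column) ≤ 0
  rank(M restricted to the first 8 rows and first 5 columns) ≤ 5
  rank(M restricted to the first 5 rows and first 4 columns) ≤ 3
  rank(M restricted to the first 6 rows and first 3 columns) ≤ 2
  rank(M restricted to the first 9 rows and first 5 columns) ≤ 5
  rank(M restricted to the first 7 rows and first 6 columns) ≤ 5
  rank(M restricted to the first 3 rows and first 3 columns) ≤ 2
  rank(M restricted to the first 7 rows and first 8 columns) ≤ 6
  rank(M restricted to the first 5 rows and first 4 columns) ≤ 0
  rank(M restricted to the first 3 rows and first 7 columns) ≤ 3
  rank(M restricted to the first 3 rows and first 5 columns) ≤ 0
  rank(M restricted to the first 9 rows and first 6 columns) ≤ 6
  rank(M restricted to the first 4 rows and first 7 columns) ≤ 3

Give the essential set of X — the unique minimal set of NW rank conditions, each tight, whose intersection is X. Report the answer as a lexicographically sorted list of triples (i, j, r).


Rank table r_w(9×9) implied by the 27 constraints:

  i=1: 0 | 0 | 0 | 0 | 0 | 0 | 0 | 0 | 1
  i=2: 0 | 0 | 0 | 0 | 0 | 1 | 1 | 1 | 2
  i=3: 0 | 0 | 0 | 0 | 0 | 1 | 1 | 2 | 3
  i=4: 0 | 0 | 0 | 0 | 1 | 2 | 2 | 3 | 4
  i=5: 0 | 0 | 0 | 0 | 1 | 2 | 3 | 4 | 5
  i=6: 0 | 1 | 1 | 1 | 2 | 3 | 4 | 5 | 6
  i=7: 0 | 1 | 2 | 2 | 3 | 4 | 5 | 6 | 7
  i=8: 0 | 1 | 2 | 3 | 4 | 5 | 6 | 7 | 8
  i=9: 1 | 2 | 3 | 4 | 5 | 6 | 7 | 8 | 9

second differences of R give the permutation w = (9, 6, 8, 5, 7, 2, 3, 4, 1).

D(w) has 30 cells with 5 SE-corners; essential set:

[(1, 8, 0), (3, 5, 0), (3, 7, 1), (5, 4, 0), (8, 1, 0)]


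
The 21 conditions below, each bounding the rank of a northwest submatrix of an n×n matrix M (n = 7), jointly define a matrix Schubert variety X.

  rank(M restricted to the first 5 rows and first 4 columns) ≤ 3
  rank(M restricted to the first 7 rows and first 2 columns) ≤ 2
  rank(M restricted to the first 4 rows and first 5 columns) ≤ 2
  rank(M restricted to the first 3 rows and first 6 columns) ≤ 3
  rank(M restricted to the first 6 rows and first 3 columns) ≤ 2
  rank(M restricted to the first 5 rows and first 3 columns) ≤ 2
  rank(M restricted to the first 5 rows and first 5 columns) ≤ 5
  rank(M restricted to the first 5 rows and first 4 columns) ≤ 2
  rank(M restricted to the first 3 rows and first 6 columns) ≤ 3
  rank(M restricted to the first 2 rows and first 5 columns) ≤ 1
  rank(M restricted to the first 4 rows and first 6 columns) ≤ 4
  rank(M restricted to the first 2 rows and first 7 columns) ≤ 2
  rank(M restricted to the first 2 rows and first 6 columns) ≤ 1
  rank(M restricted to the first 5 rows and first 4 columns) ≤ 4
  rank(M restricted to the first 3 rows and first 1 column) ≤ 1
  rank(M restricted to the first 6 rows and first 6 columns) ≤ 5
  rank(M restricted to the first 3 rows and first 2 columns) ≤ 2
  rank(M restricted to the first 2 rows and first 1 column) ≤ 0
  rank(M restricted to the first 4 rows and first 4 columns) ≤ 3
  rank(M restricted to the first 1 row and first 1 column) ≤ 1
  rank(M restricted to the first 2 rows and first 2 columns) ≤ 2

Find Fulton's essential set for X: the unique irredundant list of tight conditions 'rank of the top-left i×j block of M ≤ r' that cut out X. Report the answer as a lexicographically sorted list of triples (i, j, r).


Propagating the 21 rank bounds to every northwest block:

  i=1: 0, 1, 1, 1, 1, 1, 1
  i=2: 0, 1, 1, 1, 1, 1, 2
  i=3: 1, 2, 2, 2, 2, 2, 3
  i=4: 1, 2, 2, 2, 2, 3, 4
  i=5: 1, 2, 2, 2, 3, 4, 5
  i=6: 1, 2, 2, 3, 4, 5, 6
  i=7: 1, 2, 3, 4, 5, 6, 7

second differences of R give the permutation w = (2, 7, 1, 6, 5, 4, 3).

D(w) has 12 cells with 5 SE-corners; essential set:

[(2, 1, 0), (2, 6, 1), (4, 5, 2), (5, 4, 2), (6, 3, 2)]


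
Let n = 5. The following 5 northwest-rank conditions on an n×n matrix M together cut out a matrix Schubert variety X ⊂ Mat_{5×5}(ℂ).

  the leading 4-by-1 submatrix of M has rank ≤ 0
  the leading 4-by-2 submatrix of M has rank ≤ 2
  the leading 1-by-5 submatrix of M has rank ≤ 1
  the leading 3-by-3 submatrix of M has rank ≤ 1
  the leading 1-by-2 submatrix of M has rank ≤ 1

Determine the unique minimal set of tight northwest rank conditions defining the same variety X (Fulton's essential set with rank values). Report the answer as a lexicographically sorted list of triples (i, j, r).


The tightest implied rank at each (i,j), from the 5 conditions:

  0  1  1  1  1
  0  1  1  2  2
  0  1  1  2  3
  0  1  2  3  4
  1  2  3  4  5

giving w = (2, 4, 5, 3, 1) via Δ²R.

D(w) has 6 cells with 2 SE-corners; essential set:

[(3, 3, 1), (4, 1, 0)]


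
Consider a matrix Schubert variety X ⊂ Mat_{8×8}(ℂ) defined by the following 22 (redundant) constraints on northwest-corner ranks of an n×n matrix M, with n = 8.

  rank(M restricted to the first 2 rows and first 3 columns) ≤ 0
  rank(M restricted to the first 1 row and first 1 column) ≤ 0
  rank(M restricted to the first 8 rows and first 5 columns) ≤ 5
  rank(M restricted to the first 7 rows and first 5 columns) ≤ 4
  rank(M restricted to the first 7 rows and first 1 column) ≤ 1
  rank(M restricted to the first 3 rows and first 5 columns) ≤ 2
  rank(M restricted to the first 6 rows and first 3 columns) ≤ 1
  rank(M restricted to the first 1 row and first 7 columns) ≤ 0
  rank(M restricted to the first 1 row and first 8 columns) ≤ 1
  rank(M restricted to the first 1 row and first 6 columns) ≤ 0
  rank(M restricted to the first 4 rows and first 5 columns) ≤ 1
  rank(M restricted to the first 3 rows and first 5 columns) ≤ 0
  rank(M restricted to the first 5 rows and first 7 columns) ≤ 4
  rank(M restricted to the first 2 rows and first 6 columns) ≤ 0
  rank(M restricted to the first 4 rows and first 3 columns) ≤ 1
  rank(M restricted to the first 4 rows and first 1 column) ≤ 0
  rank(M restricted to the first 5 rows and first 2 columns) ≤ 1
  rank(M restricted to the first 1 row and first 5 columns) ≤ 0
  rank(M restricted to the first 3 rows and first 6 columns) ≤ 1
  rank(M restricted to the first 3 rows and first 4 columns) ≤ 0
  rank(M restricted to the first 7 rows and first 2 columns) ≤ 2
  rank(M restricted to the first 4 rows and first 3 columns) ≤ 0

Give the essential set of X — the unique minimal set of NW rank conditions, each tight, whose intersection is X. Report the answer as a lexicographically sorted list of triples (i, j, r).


Rank table r_w(8×8) implied by the 22 constraints:

  0  0  0  0  0  0  0  1
  0  0  0  0  0  0  1  2
  0  0  0  0  0  1  2  3
  0  0  0  1  1  2  3  4
  1  1  1  2  2  3  4  5
  1  1  1  2  3  4  5  6
  1  2  2  3  4  5  6  7
  1  2  3  4  5  6  7  8

reading off 1-entries of Δ²R: w = (8, 7, 6, 4, 1, 5, 2, 3).

Fulton essential set (5 of the 23 Rothe cells):

[(1, 7, 0), (2, 6, 0), (3, 5, 0), (4, 3, 0), (6, 3, 1)]
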